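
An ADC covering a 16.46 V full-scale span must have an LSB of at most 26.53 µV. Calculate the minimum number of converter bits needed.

Number of steps required ≥ 16.46 V / 26.53 µV = 620429.70.
Need 2^N ≥ 620429.70; 2^19 = 524288, 2^20 = 1048576.
Minimum N = 20.

20 bits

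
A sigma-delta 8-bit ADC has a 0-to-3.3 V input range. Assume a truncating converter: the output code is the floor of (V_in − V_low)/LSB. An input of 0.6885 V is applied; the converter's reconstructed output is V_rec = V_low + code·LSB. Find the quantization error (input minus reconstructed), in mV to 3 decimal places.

5.297 mV

One LSB is 3.3 V / 256 = 12.891 mV.
(V_in − V_low)/LSB = (0.6885 − 0)/0.0128906 = 53.4109 → code 53 (floor).
V_rec = 0 + 53·0.0128906 = 0.68320313 V.
Error = 0.6885 − 0.68320313 = 0.00529688 V = 5.297 mV.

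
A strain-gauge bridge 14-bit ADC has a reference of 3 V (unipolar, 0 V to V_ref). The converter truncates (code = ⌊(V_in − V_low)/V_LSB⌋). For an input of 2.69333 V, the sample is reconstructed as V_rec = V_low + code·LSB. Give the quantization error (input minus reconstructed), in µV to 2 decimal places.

31.66 µV

Step size: 3 V ÷ 2^14 = 183.11 µV.
(V_in − V_low)/LSB = (2.69333 − 0)/0.000183105 = 14709.1729 → code 14709 (floor).
V_rec = 0 + 14709·0.000183105 = 2.6932983 V.
Error = 2.69333 − 2.6932983 = 3.16602e-05 V = 31.66 µV.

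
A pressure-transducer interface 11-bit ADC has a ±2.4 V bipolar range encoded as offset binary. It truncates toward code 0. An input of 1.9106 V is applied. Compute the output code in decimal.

code 1839

With 2048 levels over 4.8 V, one step is 2.344 mV.
(V_in − V_low)/LSB = (1.9106 − (−2.4)) / 0.00234375 = 1839.189.
Floor → code 1839.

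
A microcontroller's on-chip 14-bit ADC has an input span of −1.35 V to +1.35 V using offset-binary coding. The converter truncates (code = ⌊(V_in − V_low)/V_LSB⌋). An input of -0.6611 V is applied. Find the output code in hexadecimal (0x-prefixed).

code 0x1054 (decimal 4180)

LSB = 2.7 V / 16384 = 164.79 µV.
(V_in − V_low)/LSB = (-0.6611 − (−1.35)) / 0.000164795 = 4180.347.
⌊·⌋(4180.347) = 4180.
In hexadecimal (0x-prefixed): 0x1054.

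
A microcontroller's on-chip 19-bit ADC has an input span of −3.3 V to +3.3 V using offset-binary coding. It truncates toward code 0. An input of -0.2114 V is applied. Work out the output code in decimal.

LSB = 6.6 V / 524288 = 12.59 µV.
(V_in − V_low)/LSB = (-0.2114 − (−3.3)) / 1.25885e-05 = 245350.896.
⌊·⌋(245350.896) = 245350.

code 245350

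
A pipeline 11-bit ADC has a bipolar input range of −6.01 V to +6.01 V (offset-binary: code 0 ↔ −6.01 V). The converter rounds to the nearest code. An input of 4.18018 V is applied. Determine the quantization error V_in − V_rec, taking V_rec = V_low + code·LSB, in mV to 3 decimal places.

1.352 mV

One LSB is 12.02 V / 2048 = 5.869 mV.
Scaled input = 1736.2303 LSBs, so code = 1736.
V_rec = (−6.01) + 1736·0.00586914 = 4.1788281 V.
Difference: 0.00135187 V → 1.352 mV.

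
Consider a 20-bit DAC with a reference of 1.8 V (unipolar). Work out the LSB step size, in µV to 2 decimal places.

1.72 µV

Full-scale span = 1.8 V.
LSB = 1.8 / 2^20 = 1.8 / 1048576 = 1.71661e-06 V = 1.72 µV.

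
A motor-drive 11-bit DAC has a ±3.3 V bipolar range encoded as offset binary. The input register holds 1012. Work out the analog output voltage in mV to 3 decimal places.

-38.672 mV

LSB = 6.6 V / 2^11 = 3.223 mV.
V_out = (−3.3) + 1012 × 0.00322266 V = -0.0386719 V.
= -38.672 mV.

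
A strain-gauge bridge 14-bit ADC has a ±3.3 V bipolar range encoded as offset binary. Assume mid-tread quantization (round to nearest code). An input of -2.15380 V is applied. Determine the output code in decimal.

code 2845

With 16384 levels over 6.6 V, one step is 402.83 µV.
Input sits at 2845.355 steps above V_low.
So the output code is 2845.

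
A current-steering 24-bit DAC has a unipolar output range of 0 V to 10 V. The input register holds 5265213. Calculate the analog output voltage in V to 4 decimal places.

LSB = 10 V / 2^24 = 0.60 µV.
V_out = 0 + 5265213 × 5.96046e-07 V = 3.13831 V.

3.1383 V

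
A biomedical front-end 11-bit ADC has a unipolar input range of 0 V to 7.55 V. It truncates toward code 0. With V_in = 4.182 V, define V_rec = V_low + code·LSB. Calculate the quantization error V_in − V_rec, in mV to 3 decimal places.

1.482 mV

LSB = 7.55/2^11 = 3.687 mV.
(V_in − V_low)/LSB = (4.182 − 0)/0.00368652 = 1134.4021 → code 1134 (floor).
V_rec = 0 + 1134·0.00368652 = 4.1805176 V.
Difference: 0.00148242 V → 1.482 mV.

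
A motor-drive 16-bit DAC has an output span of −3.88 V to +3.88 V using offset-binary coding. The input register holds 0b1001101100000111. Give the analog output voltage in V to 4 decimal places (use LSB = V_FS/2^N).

0.8193 V

LSB = 7.76 V / 2^16 = 118.41 µV.
Code 0b1001101100000111 = 39687 decimal.
V_out = (−3.88) + 39687 × 0.000118408 V = 0.819266 V.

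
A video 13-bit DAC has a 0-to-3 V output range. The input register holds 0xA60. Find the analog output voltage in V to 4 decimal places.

LSB = 3 V / 2^13 = 366.21 µV.
Code 0xA60 = 2656 decimal.
V_out = 0 + 2656 × 0.000366211 V = 0.972656 V.

0.9727 V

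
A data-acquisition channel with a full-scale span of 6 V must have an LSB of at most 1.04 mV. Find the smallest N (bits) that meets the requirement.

13 bits

Number of steps required ≥ 6 V / 1.04 mV = 5769.23.
Need 2^N ≥ 5769.23; 2^12 = 4096, 2^13 = 8192.
Minimum N = 13.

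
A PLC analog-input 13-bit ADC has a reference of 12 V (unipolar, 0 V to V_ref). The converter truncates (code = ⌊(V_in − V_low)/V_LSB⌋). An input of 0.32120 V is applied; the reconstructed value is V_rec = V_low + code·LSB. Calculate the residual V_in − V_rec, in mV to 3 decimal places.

Step size: 12 V ÷ 2^13 = 1.465 mV.
(V_in − V_low)/LSB = (0.32120 − 0)/0.00146484 = 219.2725 → code 219 (floor).
Reconstructed: 0.32080078 V.
V_in − V_rec = 0.000399219 V = 0.399 mV.

0.399 mV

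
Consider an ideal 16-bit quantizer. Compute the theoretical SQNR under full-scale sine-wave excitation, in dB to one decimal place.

98.1 dB

SNR ≈ 6.02·N + 1.76 dB = 6.02·16 + 1.76 = 98.08 dB.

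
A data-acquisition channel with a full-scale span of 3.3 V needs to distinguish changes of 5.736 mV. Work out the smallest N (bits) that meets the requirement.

Number of steps required ≥ 3.3 V / 5.736 mV = 575.31.
Need 2^N ≥ 575.31; 2^9 = 512, 2^10 = 1024.
Minimum N = 10.

10 bits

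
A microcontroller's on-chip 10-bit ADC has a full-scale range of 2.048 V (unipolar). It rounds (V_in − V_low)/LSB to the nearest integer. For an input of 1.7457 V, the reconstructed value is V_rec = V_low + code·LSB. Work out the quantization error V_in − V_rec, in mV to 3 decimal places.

One LSB is 2.048 V / 1024 = 2.000 mV.
Scaled input = 872.8500 LSBs, so code = 873.
Code 873 maps back to 0 + 873×0.002 V = 1.746 V.
Difference: -0.0003 V → -0.300 mV.

-0.300 mV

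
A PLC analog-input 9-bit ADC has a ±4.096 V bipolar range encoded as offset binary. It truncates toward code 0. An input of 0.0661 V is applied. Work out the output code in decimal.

code 260

With 512 levels over 8.192 V, one step is 16.000 mV.
(0.0661 − (−4.096)) / 0.016 = 260.131 LSBs.
So the output code is 260.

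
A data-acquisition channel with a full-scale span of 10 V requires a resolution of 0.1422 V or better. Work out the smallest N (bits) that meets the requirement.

7 bits

Number of steps required ≥ 10 V / 0.1422 V = 70.32.
Need 2^N ≥ 70.32; 2^6 = 64, 2^7 = 128.
Minimum N = 7.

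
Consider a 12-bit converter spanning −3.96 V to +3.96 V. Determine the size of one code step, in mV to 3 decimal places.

1.934 mV

Full-scale span = 7.92 V.
LSB = 7.92 / 2^12 = 7.92 / 4096 = 0.00193359 V = 1.934 mV.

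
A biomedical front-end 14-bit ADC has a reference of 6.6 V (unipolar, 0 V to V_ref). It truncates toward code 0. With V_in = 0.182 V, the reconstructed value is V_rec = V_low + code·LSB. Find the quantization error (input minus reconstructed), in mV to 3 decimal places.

0.323 mV

LSB = 6.6/2^14 = 402.83 µV.
Scaled input = 451.8012 LSBs, so code = 451.
Reconstructed: 0.18167725 V.
V_in − V_rec = 0.000322754 V = 0.323 mV.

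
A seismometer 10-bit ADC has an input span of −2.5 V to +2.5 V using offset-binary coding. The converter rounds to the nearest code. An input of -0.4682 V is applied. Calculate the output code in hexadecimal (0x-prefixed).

code 0x1A0 (decimal 416)

With 1024 levels over 5 V, one step is 4.883 mV.
(-0.4682 − (−2.5)) / 0.00488281 = 416.113 LSBs.
So the output code is 416.
In hexadecimal (0x-prefixed): 0x1A0.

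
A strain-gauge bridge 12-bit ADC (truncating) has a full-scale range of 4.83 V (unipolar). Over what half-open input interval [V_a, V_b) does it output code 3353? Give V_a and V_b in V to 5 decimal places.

LSB = 4.83/2^12 = 1.179 mV.
V_a = V_low + 3353·LSB = 3.95385 V; V_b = V_low + 3354·LSB = 3.95503 V.

[3.95385 V, 3.95503 V)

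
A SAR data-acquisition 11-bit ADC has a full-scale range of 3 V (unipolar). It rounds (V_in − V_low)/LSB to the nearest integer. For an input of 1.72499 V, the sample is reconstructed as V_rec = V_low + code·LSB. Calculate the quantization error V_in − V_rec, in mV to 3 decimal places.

-0.596 mV

One LSB is 3 V / 2048 = 1.465 mV.
(1.72499 − 0)/0.00146484 = 1177.5932; round gives code 1178.
Code 1178 maps back to 0 + 1178×0.00146484 V = 1.7255859 V.
Difference: -0.000595938 V → -0.596 mV.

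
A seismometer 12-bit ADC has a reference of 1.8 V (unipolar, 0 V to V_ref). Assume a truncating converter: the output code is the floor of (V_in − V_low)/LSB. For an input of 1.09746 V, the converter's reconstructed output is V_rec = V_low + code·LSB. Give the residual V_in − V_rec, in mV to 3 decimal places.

LSB = 1.8/2^12 = 439.45 µV.
(V_in − V_low)/LSB = (1.09746 − 0)/0.000439453 = 2497.3312 → code 2497 (floor).
V_rec = 0 + 2497·0.000439453 = 1.0973145 V.
V_in − V_rec = 0.000145547 V = 0.146 mV.

0.146 mV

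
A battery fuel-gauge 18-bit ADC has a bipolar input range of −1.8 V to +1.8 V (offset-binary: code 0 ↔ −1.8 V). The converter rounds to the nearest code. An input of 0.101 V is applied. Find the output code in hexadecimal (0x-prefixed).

code 0x21CBB (decimal 138427)

LSB = 3.6 V / 262144 = 13.73 µV.
(0.101 − (−1.8)) / 1.37329e-05 = 138426.596 LSBs.
So the output code is 138427.
In hexadecimal (0x-prefixed): 0x21CBB.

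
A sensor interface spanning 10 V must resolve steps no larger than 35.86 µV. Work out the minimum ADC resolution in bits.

19 bits

Number of steps required ≥ 10 V / 35.86 µV = 278862.24.
Need 2^N ≥ 278862.24; 2^18 = 262144, 2^19 = 524288.
Minimum N = 19.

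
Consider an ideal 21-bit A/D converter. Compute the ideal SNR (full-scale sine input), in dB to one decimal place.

128.2 dB

SNR ≈ 6.02·N + 1.76 dB = 6.02·21 + 1.76 = 128.18 dB.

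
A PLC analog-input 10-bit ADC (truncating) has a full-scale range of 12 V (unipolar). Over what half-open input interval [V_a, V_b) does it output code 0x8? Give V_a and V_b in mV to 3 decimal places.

[93.750 mV, 105.469 mV)

LSB = 12/2^10 = 11.719 mV.
Code 0x8 = 8 decimal.
V_a = V_low + 8·LSB = 0.09375 V; V_b = V_low + 9·LSB = 0.105469 V.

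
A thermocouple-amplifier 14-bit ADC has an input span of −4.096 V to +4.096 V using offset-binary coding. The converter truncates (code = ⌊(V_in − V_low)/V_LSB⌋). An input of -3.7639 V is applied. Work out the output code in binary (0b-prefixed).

code 0b1010011000 (decimal 664)

Full-scale span = 8.192 V; LSB = 8.192/2^14 = 0.500 mV.
(-3.7639 − (−4.096)) / 0.0005 = 664.200 LSBs.
⌊·⌋(664.200) = 664.
In binary (0b-prefixed): 0b1010011000.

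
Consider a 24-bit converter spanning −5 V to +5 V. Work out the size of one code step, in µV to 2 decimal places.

0.60 µV

Full-scale span = 10 V.
LSB = 10 / 2^24 = 10 / 16777216 = 5.96046e-07 V = 0.60 µV.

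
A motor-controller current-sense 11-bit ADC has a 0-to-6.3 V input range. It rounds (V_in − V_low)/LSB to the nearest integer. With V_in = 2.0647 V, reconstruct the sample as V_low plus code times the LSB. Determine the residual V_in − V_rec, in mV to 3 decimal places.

0.589 mV

LSB = 6.3/2^11 = 3.076 mV.
Scaled input = 671.1914 LSBs, so code = 671.
Reconstructed: 2.0641113 V.
Difference: 0.000588672 V → 0.589 mV.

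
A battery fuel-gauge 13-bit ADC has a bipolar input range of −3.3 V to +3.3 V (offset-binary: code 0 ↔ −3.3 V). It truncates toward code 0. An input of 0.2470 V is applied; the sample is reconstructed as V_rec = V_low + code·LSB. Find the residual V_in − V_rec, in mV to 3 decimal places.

One LSB is 6.6 V / 8192 = 0.806 mV.
(V_in − V_low)/LSB = (0.2470 − (−3.3))/0.000805664 = 4402.5794 → code 4402 (floor).
Code 4402 maps back to (−3.3) + 4402×0.000805664 V = 0.2465332 V.
Difference: 0.000466797 V → 0.467 mV.

0.467 mV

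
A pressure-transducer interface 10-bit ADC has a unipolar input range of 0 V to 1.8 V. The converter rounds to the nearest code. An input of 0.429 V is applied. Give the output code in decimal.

LSB = 1.8 V / 1024 = 1.758 mV.
(V_in − V_low)/LSB = (0.429 − 0) / 0.00175781 = 244.053.
round(244.053) = 244.

code 244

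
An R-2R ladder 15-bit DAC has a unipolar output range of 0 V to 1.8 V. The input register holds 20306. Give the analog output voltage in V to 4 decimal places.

LSB = 1.8 V / 2^15 = 54.93 µV.
V_out = 0 + 20306 × 5.49316e-05 V = 1.11544 V.

1.1154 V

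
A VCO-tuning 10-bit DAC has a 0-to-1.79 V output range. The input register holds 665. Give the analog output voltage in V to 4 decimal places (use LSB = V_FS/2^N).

LSB = 1.79 V / 2^10 = 1.748 mV.
V_out = 0 + 665 × 0.00174805 V = 1.16245 V.

1.1625 V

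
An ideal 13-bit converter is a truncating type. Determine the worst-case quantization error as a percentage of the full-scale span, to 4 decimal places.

0.0122 %

Truncating → worst-case error = 1 LSB = V_FS/2^13, so 100/8192 = 0.012207 % of full scale.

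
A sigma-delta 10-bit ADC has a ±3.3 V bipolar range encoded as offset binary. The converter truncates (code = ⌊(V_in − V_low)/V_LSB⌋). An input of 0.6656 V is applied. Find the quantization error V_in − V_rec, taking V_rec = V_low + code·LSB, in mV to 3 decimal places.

LSB = 6.6/2^10 = 6.445 mV.
(0.6656 − (−3.3))/0.00644531 = 615.2688; ⌊·⌋ gives code 615.
Code 615 maps back to (−3.3) + 615×0.00644531 V = 0.66386719 V.
V_in − V_rec = 0.00173281 V = 1.733 mV.

1.733 mV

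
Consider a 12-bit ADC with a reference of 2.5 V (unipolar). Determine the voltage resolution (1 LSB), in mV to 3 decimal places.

0.610 mV

Full-scale span = 2.5 V.
LSB = 2.5 / 2^12 = 2.5 / 4096 = 0.000610352 V = 0.610 mV.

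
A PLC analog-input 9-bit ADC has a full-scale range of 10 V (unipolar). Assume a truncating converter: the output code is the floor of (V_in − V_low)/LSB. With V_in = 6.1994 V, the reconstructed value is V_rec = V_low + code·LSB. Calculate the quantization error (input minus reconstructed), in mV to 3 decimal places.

LSB = 10/2^9 = 19.531 mV.
(V_in − V_low)/LSB = (6.1994 − 0)/0.0195312 = 317.4093 → code 317 (floor).
Reconstructed: 6.1914062 V.
Error = 6.1994 − 6.1914062 = 0.00799375 V = 7.994 mV.

7.994 mV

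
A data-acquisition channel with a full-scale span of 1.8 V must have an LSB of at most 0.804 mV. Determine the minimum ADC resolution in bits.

12 bits

Number of steps required ≥ 1.8 V / 0.804 mV = 2238.81.
Need 2^N ≥ 2238.81; 2^11 = 2048, 2^12 = 4096.
Minimum N = 12.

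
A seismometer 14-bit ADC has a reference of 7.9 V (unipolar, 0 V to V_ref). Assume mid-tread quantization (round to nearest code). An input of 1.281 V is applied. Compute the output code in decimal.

code 2657

LSB = 7.9 V / 16384 = 482.18 µV.
(V_in − V_low)/LSB = (1.281 − 0) / 0.000482178 = 2656.697.
Round → code 2657.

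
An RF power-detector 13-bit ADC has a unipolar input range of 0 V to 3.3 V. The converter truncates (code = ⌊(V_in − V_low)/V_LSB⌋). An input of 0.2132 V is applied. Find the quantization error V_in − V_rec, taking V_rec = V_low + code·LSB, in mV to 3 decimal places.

0.102 mV

LSB = 3.3/2^13 = 402.83 µV.
(0.2132 − 0)/0.000402832 = 529.2528; ⌊·⌋ gives code 529.
V_rec = 0 + 529·0.000402832 = 0.21309814 V.
V_in − V_rec = 0.000101855 V = 0.102 mV.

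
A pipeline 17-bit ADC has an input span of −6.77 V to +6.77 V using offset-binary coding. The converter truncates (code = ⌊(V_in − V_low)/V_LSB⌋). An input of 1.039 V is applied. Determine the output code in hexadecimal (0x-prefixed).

code 0x12749 (decimal 75593)

With 131072 levels over 13.54 V, one step is 103.30 µV.
(1.039 − (−6.77)) / 0.000103302 = 75593.888 LSBs.
So the output code is 75593.
In hexadecimal (0x-prefixed): 0x12749.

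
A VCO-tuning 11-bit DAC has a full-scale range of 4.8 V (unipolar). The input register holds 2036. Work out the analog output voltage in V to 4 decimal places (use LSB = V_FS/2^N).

LSB = 4.8 V / 2^11 = 2.344 mV.
V_out = 0 + 2036 × 0.00234375 V = 4.77187 V.

4.7719 V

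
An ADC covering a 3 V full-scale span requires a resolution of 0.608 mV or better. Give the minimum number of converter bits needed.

Number of steps required ≥ 3 V / 0.608 mV = 4934.21.
Need 2^N ≥ 4934.21; 2^12 = 4096, 2^13 = 8192.
Minimum N = 13.

13 bits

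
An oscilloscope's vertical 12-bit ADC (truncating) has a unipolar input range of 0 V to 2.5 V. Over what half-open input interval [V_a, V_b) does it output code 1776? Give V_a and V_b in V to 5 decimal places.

LSB = 2.5/2^12 = 0.610 mV.
V_a = V_low + 1776·LSB = 1.08398 V; V_b = V_low + 1777·LSB = 1.08459 V.

[1.08398 V, 1.08459 V)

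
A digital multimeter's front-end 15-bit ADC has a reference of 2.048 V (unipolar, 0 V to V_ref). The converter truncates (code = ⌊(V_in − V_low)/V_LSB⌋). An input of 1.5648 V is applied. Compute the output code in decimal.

With 32768 levels over 2.048 V, one step is 62.50 µV.
(V_in − V_low)/LSB = (1.5648 − 0) / 6.25e-05 = 25036.800.
⌊·⌋(25036.800) = 25036.

code 25036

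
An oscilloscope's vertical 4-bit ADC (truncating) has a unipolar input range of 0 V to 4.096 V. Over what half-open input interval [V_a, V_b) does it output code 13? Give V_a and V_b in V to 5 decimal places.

LSB = 4.096/2^4 = 256.000 mV.
V_a = V_low + 13·LSB = 3.328 V; V_b = V_low + 14·LSB = 3.584 V.

[3.32800 V, 3.58400 V)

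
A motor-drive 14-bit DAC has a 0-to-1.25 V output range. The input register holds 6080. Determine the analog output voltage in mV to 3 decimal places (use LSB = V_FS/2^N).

LSB = 1.25 V / 2^14 = 76.29 µV.
V_out = 0 + 6080 × 7.62939e-05 V = 0.463867 V.
= 463.867 mV.

463.867 mV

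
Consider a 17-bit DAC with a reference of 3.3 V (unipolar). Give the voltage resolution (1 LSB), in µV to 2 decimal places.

Full-scale span = 3.3 V.
LSB = 3.3 / 2^17 = 3.3 / 131072 = 2.5177e-05 V = 25.18 µV.

25.18 µV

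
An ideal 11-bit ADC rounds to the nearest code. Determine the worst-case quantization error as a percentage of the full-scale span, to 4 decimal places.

0.0244 %

Rounding → worst-case error = ½ LSB = V_FS/2^12, so 100/4096 = 0.0244141 % of full scale.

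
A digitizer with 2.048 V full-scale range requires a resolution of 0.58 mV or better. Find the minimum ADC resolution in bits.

12 bits

Number of steps required ≥ 2.048 V / 0.58 mV = 3531.03.
Need 2^N ≥ 3531.03; 2^11 = 2048, 2^12 = 4096.
Minimum N = 12.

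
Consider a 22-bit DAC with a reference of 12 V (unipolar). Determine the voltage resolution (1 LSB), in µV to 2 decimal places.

Full-scale span = 12 V.
LSB = 12 / 2^22 = 12 / 4194304 = 2.86102e-06 V = 2.86 µV.

2.86 µV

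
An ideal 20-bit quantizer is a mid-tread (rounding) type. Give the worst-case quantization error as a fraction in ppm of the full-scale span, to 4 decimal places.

Rounding → worst-case error = ½ LSB = V_FS/2^21, so 1e+06/2097152 = 0.476837 ppm of full scale.

0.4768 ppm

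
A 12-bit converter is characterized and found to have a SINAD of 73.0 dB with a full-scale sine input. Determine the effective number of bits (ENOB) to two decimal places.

11.83 bits

ENOB = (SINAD − 1.76) / 6.02 = (73.0 − 1.76)/6.02 = 11.834.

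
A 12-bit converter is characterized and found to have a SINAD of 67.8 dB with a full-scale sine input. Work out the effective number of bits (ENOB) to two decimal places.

10.97 bits

ENOB = (SINAD − 1.76) / 6.02 = (67.8 − 1.76)/6.02 = 10.970.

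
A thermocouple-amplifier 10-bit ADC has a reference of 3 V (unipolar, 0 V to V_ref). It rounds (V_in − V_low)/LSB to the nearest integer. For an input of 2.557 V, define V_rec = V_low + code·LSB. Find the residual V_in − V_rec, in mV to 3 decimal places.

-0.617 mV

LSB = 3/2^10 = 2.930 mV.
Scaled input = 872.7893 LSBs, so code = 873.
Code 873 maps back to 0 + 873×0.00292969 V = 2.5576172 V.
Difference: -0.000617188 V → -0.617 mV.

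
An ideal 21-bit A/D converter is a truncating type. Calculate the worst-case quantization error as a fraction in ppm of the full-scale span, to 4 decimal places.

Truncating → worst-case error = 1 LSB = V_FS/2^21, so 1e+06/2097152 = 0.476837 ppm of full scale.

0.4768 ppm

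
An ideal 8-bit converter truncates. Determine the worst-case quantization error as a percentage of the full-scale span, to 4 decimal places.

0.3906 %

Truncating → worst-case error = 1 LSB = V_FS/2^8, so 100/256 = 0.390625 % of full scale.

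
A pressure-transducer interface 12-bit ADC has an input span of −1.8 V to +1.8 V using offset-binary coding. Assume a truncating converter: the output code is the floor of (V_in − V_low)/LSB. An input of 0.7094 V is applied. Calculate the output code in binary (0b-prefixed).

With 4096 levels over 3.6 V, one step is 0.879 mV.
(0.7094 − (−1.8)) / 0.000878906 = 2855.140 LSBs.
So the output code is 2855.
In binary (0b-prefixed): 0b101100100111.

code 0b101100100111 (decimal 2855)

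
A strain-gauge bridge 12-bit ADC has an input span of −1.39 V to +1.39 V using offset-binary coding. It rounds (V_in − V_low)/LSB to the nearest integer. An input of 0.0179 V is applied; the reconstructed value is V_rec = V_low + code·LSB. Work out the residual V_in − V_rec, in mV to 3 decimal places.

LSB = 2.78/2^12 = 0.679 mV.
(V_in − V_low)/LSB = (0.0179 − (−1.39))/0.000678711 = 2074.3735 → code 2074 (round).
Code 2074 maps back to (−1.39) + 2074×0.000678711 V = 0.017646484 V.
Difference: 0.000253516 V → 0.254 mV.

0.254 mV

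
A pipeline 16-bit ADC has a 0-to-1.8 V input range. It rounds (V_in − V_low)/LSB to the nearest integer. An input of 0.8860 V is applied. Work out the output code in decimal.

code 32258

Full-scale span = 1.8 V; LSB = 1.8/2^16 = 27.47 µV.
(0.8860 − 0) / 2.74658e-05 = 32258.276 LSBs.
So the output code is 32258.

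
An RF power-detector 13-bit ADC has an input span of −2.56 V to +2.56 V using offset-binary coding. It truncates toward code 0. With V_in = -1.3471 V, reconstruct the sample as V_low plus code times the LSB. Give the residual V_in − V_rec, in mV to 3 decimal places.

LSB = 5.12/2^13 = 0.625 mV.
(-1.3471 − (−2.56))/0.000625 = 1940.6400; ⌊·⌋ gives code 1940.
Code 1940 maps back to (−2.56) + 1940×0.000625 V = -1.3475 V.
Difference: 0.0004 V → 0.400 mV.

0.400 mV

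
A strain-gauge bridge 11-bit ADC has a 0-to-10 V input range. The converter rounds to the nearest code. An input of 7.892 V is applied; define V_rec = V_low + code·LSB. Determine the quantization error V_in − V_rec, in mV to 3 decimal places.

LSB = 10/2^11 = 4.883 mV.
Scaled input = 1616.2816 LSBs, so code = 1616.
Reconstructed: 7.890625 V.
Difference: 0.001375 V → 1.375 mV.

1.375 mV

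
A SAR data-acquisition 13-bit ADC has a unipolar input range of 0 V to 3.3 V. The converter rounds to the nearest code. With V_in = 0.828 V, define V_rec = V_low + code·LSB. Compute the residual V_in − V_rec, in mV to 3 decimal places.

One LSB is 3.3 V / 8192 = 402.83 µV.
Scaled input = 2055.4473 LSBs, so code = 2055.
Code 2055 maps back to 0 + 2055×0.000402832 V = 0.82781982 V.
V_in − V_rec = 0.000180176 V = 0.180 mV.

0.180 mV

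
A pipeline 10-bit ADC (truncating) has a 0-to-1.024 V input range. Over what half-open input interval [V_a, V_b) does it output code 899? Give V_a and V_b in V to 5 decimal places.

[0.89900 V, 0.90000 V)

LSB = 1.024/2^10 = 1.000 mV.
V_a = V_low + 899·LSB = 0.899 V; V_b = V_low + 900·LSB = 0.9 V.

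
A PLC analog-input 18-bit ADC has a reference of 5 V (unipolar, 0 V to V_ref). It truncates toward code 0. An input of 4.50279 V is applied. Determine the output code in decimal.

code 236075

LSB = 5 V / 262144 = 19.07 µV.
(4.50279 − 0) / 1.90735e-05 = 236075.876 LSBs.
⌊·⌋(236075.876) = 236075.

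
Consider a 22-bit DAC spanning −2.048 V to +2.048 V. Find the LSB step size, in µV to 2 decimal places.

0.98 µV

Full-scale span = 4.096 V.
LSB = 4.096 / 2^22 = 4.096 / 4194304 = 9.76563e-07 V = 0.98 µV.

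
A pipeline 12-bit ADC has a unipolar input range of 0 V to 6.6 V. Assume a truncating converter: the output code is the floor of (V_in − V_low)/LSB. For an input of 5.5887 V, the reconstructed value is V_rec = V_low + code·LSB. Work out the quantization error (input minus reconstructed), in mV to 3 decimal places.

0.614 mV

LSB = 6.6/2^12 = 1.611 mV.
Scaled input = 3468.3811 LSBs, so code = 3468.
Reconstructed: 5.5880859 V.
Difference: 0.000614063 V → 0.614 mV.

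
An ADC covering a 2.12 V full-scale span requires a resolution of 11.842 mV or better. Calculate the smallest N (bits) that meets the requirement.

Number of steps required ≥ 2.12 V / 11.842 mV = 179.02.
Need 2^N ≥ 179.02; 2^7 = 128, 2^8 = 256.
Minimum N = 8.

8 bits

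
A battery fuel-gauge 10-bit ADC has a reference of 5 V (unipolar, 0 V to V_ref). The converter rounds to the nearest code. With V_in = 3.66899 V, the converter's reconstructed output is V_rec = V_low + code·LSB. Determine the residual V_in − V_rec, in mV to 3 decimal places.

LSB = 5/2^10 = 4.883 mV.
Scaled input = 751.4092 LSBs, so code = 751.
V_rec = 0 + 751·0.00488281 = 3.6669922 V.
Error = 3.66899 − 3.6669922 = 0.00199781 V = 1.998 mV.

1.998 mV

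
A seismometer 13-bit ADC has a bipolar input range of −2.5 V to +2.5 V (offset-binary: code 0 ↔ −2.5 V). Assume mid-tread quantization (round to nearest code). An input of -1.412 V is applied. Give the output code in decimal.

Full-scale span = 5 V; LSB = 5/2^13 = 0.610 mV.
(V_in − V_low)/LSB = (-1.412 − (−2.5)) / 0.000610352 = 1782.579.
Round → code 1783.

code 1783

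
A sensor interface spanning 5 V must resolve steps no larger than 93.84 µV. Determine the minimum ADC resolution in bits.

16 bits

Number of steps required ≥ 5 V / 93.84 µV = 53282.18.
Need 2^N ≥ 53282.18; 2^15 = 32768, 2^16 = 65536.
Minimum N = 16.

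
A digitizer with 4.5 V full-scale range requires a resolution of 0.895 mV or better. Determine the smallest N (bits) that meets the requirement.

Number of steps required ≥ 4.5 V / 0.895 mV = 5027.93.
Need 2^N ≥ 5027.93; 2^12 = 4096, 2^13 = 8192.
Minimum N = 13.

13 bits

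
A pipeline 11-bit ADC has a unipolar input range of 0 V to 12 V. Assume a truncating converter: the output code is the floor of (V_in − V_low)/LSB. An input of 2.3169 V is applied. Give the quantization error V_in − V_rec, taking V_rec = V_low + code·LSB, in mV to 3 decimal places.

2.447 mV

Step size: 12 V ÷ 2^11 = 5.859 mV.
(V_in − V_low)/LSB = (2.3169 − 0)/0.00585938 = 395.4176 → code 395 (floor).
Code 395 maps back to 0 + 395×0.00585938 V = 2.3144531 V.
V_in − V_rec = 0.00244687 V = 2.447 mV.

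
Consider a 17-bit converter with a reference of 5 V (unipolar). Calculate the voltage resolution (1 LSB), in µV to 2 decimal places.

Full-scale span = 5 V.
LSB = 5 / 2^17 = 5 / 131072 = 3.8147e-05 V = 38.15 µV.

38.15 µV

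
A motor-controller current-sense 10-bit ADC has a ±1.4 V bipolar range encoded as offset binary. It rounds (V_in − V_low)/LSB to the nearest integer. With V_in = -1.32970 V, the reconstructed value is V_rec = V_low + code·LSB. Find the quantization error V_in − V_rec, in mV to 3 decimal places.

-0.794 mV

LSB = 2.8/2^10 = 2.734 mV.
Scaled input = 25.7097 LSBs, so code = 26.
Reconstructed: -1.3289062 V.
Error = -1.32970 − (−1.3289062) = -0.00079375 V = -0.794 mV.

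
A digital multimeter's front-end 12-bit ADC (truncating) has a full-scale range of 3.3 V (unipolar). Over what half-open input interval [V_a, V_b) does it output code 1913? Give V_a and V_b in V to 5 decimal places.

[1.54124 V, 1.54204 V)

LSB = 3.3/2^12 = 0.806 mV.
V_a = V_low + 1913·LSB = 1.54124 V; V_b = V_low + 1914·LSB = 1.54204 V.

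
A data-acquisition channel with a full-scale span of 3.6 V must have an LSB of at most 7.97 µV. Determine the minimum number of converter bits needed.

19 bits

Number of steps required ≥ 3.6 V / 7.97 µV = 451693.85.
Need 2^N ≥ 451693.85; 2^18 = 262144, 2^19 = 524288.
Minimum N = 19.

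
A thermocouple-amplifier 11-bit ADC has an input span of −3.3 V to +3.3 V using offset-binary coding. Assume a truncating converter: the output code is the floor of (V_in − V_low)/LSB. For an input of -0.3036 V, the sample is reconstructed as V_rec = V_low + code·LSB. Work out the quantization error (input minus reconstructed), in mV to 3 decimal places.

2.552 mV

Step size: 6.6 V ÷ 2^11 = 3.223 mV.
(V_in − V_low)/LSB = (-0.3036 − (−3.3))/0.00322266 = 929.7920 → code 929 (floor).
V_rec = (−3.3) + 929·0.00322266 = -0.30615234 V.
Error = -0.3036 − (−0.30615234) = 0.00255234 V = 2.552 mV.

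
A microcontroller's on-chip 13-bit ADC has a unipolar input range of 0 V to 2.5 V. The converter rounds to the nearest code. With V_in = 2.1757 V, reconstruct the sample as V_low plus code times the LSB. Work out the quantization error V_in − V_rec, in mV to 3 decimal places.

0.102 mV

LSB = 2.5/2^13 = 305.18 µV.
Scaled input = 7129.3338 LSBs, so code = 7129.
Code 7129 maps back to 0 + 7129×0.000305176 V = 2.1755981 V.
Difference: 0.000101855 V → 0.102 mV.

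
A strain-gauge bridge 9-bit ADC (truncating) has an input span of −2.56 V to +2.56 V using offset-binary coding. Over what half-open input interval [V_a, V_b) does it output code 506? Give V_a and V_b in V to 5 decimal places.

LSB = 5.12/2^9 = 10.000 mV.
V_a = V_low + 506·LSB = 2.5 V; V_b = V_low + 507·LSB = 2.51 V.

[2.50000 V, 2.51000 V)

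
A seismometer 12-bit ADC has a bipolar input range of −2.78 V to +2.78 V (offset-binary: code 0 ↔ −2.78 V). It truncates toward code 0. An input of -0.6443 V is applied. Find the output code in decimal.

LSB = 5.56 V / 4096 = 1.357 mV.
(-0.6443 − (−2.78)) / 0.00135742 = 1573.350 LSBs.
So the output code is 1573.

code 1573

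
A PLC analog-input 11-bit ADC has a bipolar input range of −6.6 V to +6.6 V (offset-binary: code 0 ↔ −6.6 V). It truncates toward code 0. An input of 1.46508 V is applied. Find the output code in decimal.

LSB = 13.2 V / 2048 = 6.445 mV.
(1.46508 − (−6.6)) / 0.00644531 = 1251.309 LSBs.
⌊·⌋(1251.309) = 1251.

code 1251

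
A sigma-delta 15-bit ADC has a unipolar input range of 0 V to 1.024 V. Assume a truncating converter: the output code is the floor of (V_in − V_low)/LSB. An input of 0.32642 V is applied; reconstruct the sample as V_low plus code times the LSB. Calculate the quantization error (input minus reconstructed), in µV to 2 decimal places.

One LSB is 1.024 V / 32768 = 31.25 µV.
(V_in − V_low)/LSB = (0.32642 − 0)/3.125e-05 = 10445.4400 → code 10445 (floor).
Reconstructed: 0.32640625 V.
Difference: 1.375e-05 V → 13.75 µV.

13.75 µV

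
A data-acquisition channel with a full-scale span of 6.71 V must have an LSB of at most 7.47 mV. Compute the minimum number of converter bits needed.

Number of steps required ≥ 6.71 V / 7.47 mV = 898.26.
Need 2^N ≥ 898.26; 2^9 = 512, 2^10 = 1024.
Minimum N = 10.

10 bits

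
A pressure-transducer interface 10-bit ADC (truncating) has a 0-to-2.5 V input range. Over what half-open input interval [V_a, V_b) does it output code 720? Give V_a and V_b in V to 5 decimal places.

LSB = 2.5/2^10 = 2.441 mV.
V_a = V_low + 720·LSB = 1.75781 V; V_b = V_low + 721·LSB = 1.76025 V.

[1.75781 V, 1.76025 V)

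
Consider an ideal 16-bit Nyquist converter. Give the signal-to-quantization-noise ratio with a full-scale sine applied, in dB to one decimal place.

SNR ≈ 6.02·N + 1.76 dB = 6.02·16 + 1.76 = 98.08 dB.

98.1 dB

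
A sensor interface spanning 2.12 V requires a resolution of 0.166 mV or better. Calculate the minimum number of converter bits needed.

14 bits

Number of steps required ≥ 2.12 V / 0.166 mV = 12771.08.
Need 2^N ≥ 12771.08; 2^13 = 8192, 2^14 = 16384.
Minimum N = 14.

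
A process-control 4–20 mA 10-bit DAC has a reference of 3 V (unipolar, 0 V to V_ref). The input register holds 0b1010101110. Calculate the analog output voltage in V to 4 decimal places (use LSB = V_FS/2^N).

2.0098 V

LSB = 3 V / 2^10 = 2.930 mV.
Code 0b1010101110 = 686 decimal.
V_out = 0 + 686 × 0.00292969 V = 2.00977 V.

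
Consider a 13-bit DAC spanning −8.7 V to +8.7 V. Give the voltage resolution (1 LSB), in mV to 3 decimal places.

Full-scale span = 17.4 V.
LSB = 17.4 / 2^13 = 17.4 / 8192 = 0.00212402 V = 2.124 mV.

2.124 mV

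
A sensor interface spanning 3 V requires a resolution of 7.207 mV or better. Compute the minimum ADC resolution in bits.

Number of steps required ≥ 3 V / 7.207 mV = 416.26.
Need 2^N ≥ 416.26; 2^8 = 256, 2^9 = 512.
Minimum N = 9.

9 bits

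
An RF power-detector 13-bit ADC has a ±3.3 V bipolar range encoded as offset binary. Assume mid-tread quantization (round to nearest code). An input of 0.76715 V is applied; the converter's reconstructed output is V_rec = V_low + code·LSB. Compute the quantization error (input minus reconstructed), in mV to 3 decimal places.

0.158 mV

LSB = 6.6/2^13 = 0.806 mV.
Scaled input = 5048.1959 LSBs, so code = 5048.
V_rec = (−3.3) + 5048·0.000805664 = 0.76699219 V.
V_in − V_rec = 0.000157812 V = 0.158 mV.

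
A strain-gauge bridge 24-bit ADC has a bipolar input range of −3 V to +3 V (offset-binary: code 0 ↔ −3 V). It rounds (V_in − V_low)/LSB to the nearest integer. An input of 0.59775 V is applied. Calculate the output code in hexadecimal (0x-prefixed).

LSB = 6 V / 16777216 = 0.36 µV.
Input sits at 10060038.144 steps above V_low.
Round → code 10060038.
In hexadecimal (0x-prefixed): 0x998106.

code 0x998106 (decimal 10060038)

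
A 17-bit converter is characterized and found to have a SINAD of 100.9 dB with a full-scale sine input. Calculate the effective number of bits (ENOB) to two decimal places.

16.47 bits

ENOB = (SINAD − 1.76) / 6.02 = (100.9 − 1.76)/6.02 = 16.468.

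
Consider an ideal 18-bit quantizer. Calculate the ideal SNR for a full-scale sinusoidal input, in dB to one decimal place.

SNR ≈ 6.02·N + 1.76 dB = 6.02·18 + 1.76 = 110.12 dB.

110.1 dB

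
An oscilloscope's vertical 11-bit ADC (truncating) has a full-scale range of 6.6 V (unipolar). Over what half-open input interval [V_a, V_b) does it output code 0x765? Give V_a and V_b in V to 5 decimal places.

LSB = 6.6/2^11 = 3.223 mV.
Code 0x765 = 1893 decimal.
V_a = V_low + 1893·LSB = 6.10049 V; V_b = V_low + 1894·LSB = 6.10371 V.

[6.10049 V, 6.10371 V)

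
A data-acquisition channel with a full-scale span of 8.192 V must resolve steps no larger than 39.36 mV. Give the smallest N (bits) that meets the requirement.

Number of steps required ≥ 8.192 V / 39.36 mV = 208.13.
Need 2^N ≥ 208.13; 2^7 = 128, 2^8 = 256.
Minimum N = 8.

8 bits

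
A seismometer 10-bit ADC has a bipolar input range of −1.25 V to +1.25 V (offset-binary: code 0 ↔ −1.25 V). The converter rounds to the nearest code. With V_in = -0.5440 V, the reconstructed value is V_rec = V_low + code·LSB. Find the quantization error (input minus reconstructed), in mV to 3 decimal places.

One LSB is 2.5 V / 1024 = 2.441 mV.
Scaled input = 289.1776 LSBs, so code = 289.
V_rec = (−1.25) + 289·0.00244141 = -0.54443359 V.
V_in − V_rec = 0.000433594 V = 0.434 mV.

0.434 mV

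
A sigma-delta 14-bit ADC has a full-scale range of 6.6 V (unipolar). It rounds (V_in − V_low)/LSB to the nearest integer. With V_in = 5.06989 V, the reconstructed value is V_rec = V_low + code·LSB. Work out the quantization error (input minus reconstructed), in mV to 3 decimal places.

One LSB is 6.6 V / 16384 = 402.83 µV.
(V_in − V_low)/LSB = (5.06989 − 0)/0.000402832 = 12585.6178 → code 12586 (round).
Code 12586 maps back to 0 + 12586×0.000402832 V = 5.0700439 V.
V_in − V_rec = -0.000153945 V = -0.154 mV.

-0.154 mV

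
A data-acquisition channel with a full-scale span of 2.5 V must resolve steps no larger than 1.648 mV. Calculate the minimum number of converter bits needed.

11 bits

Number of steps required ≥ 2.5 V / 1.648 mV = 1516.99.
Need 2^N ≥ 1516.99; 2^10 = 1024, 2^11 = 2048.
Minimum N = 11.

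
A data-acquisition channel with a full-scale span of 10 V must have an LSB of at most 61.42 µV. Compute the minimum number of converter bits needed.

18 bits

Number of steps required ≥ 10 V / 61.42 µV = 162813.42.
Need 2^N ≥ 162813.42; 2^17 = 131072, 2^18 = 262144.
Minimum N = 18.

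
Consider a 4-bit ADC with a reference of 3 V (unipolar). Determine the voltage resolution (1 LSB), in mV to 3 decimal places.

Full-scale span = 3 V.
LSB = 3 / 2^4 = 3 / 16 = 0.1875 V = 187.500 mV.

187.500 mV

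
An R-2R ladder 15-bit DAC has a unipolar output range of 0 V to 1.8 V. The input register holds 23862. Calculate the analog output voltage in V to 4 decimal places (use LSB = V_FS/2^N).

1.3108 V

LSB = 1.8 V / 2^15 = 54.93 µV.
V_out = 0 + 23862 × 5.49316e-05 V = 1.31078 V.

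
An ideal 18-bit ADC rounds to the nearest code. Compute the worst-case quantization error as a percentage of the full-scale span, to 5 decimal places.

Rounding → worst-case error = ½ LSB = V_FS/2^19, so 100/524288 = 0.000190735 % of full scale.

0.00019 %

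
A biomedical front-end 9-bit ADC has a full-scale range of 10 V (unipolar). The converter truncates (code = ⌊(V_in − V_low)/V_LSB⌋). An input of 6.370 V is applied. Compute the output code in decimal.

code 326

Full-scale span = 10 V; LSB = 10/2^9 = 19.531 mV.
(V_in − V_low)/LSB = (6.370 − 0) / 0.0195312 = 326.144.
⌊·⌋(326.144) = 326.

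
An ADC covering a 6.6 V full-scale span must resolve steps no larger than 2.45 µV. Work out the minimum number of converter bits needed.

22 bits

Number of steps required ≥ 6.6 V / 2.45 µV = 2693877.55.
Need 2^N ≥ 2693877.55; 2^21 = 2097152, 2^22 = 4194304.
Minimum N = 22.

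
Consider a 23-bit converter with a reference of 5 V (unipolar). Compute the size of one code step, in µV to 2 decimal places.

0.60 µV

Full-scale span = 5 V.
LSB = 5 / 2^23 = 5 / 8388608 = 5.96046e-07 V = 0.60 µV.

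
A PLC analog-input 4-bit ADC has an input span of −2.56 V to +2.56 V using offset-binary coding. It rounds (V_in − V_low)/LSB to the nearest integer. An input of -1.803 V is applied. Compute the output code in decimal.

code 2

Full-scale span = 5.12 V; LSB = 5.12/2^4 = 320.000 mV.
(-1.803 − (−2.56)) / 0.32 = 2.366 LSBs.
Round → code 2.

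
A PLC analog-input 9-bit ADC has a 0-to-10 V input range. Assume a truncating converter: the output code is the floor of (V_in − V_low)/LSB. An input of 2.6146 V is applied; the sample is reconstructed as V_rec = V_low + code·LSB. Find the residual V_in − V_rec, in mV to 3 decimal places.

16.944 mV

One LSB is 10 V / 512 = 19.531 mV.
(V_in − V_low)/LSB = (2.6146 − 0)/0.0195312 = 133.8675 → code 133 (floor).
Reconstructed: 2.5976562 V.
Difference: 0.0169438 V → 16.944 mV.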